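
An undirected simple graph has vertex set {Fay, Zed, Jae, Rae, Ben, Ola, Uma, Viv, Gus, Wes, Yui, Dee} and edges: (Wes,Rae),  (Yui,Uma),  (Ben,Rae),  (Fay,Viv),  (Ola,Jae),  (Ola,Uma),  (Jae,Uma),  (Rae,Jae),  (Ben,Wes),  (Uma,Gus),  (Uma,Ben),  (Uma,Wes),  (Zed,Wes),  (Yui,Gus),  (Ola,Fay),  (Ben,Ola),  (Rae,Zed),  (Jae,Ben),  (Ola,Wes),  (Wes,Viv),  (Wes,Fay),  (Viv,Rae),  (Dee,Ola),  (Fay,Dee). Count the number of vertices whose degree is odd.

Degrees: Fay:4, Zed:2, Jae:4, Rae:5, Ben:5, Ola:6, Uma:6, Viv:3, Gus:2, Wes:7, Yui:2, Dee:2
Odd-degree vertices: Rae, Ben, Viv, Wes.

4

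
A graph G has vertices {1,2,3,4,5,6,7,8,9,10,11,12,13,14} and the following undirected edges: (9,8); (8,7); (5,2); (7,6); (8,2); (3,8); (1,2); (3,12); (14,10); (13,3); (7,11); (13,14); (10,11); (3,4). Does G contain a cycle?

|V| = 14, |E| = 14, number of components = 1.
One cycle is 8-3-13-14-10-11-7-8.

Yes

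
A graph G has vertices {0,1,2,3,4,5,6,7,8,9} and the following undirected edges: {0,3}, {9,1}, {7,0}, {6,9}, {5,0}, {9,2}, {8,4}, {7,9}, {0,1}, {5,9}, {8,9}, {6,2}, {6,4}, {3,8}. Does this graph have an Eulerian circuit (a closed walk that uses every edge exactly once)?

No

Degrees: 0:4, 1:2, 2:2, 3:2, 4:2, 5:2, 6:3, 7:2, 8:3, 9:6
Vertices with odd degree: 6, 8. An Eulerian circuit requires all degrees even.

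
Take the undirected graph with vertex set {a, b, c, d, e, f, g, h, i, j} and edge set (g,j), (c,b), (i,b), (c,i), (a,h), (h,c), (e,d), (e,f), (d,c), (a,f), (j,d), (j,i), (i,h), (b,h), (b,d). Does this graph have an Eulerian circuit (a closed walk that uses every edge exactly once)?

Degrees: a:2, b:4, c:4, d:4, e:2, f:2, g:1, h:4, i:4, j:3
g, j have odd degree; an Eulerian circuit needs every degree to be even, so none exists.

No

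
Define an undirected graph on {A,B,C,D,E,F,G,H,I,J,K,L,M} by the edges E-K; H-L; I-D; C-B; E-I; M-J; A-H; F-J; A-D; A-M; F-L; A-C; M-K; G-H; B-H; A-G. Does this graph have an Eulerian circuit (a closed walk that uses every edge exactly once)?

Degrees: A:5, B:2, C:2, D:2, E:2, F:2, G:2, H:4, I:2, J:2, K:2, L:2, M:3
Vertices with odd degree: A, M. An Eulerian circuit requires all degrees even.

No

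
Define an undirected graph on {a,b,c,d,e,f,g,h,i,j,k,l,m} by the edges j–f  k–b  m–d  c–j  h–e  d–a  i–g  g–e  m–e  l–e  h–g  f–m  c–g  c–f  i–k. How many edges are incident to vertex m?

Neighbors of m: d, e, f.

3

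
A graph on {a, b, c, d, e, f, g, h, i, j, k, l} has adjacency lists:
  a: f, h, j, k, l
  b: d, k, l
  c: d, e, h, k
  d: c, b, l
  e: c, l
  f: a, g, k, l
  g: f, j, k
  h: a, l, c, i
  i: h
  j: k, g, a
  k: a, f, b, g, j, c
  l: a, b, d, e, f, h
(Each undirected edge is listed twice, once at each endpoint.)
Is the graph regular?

No

Degrees: a:5, b:3, c:4, d:3, e:2, f:4, g:3, h:4, i:1, j:3, k:6, l:6
Vertex i has degree 1 while k has degree 6, so the graph is not regular.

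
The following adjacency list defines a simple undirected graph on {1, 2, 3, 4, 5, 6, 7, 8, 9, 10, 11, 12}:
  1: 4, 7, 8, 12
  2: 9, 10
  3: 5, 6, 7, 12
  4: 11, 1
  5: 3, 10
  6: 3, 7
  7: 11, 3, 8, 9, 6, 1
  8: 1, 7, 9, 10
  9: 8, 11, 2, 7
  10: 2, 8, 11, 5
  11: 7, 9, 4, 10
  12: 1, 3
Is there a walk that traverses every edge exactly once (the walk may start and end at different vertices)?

Degrees: 1:4, 2:2, 3:4, 4:2, 5:2, 6:2, 7:6, 8:4, 9:4, 10:4, 11:4, 12:2
Odd-degree vertices: none (0 total).
With 0 odd-degree vertices and all edges in one connected piece, an Eulerian trail exists.

Yes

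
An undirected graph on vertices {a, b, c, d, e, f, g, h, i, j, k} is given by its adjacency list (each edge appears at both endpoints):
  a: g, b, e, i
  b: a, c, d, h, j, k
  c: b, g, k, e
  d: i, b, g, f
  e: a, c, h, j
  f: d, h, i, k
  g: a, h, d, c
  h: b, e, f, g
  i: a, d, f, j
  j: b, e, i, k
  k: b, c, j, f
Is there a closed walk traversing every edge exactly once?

Yes

Degrees: a:4, b:6, c:4, d:4, e:4, f:4, g:4, h:4, i:4, j:4, k:4
Every vertex has even degree and the edges form a single connected piece, so an Eulerian circuit exists.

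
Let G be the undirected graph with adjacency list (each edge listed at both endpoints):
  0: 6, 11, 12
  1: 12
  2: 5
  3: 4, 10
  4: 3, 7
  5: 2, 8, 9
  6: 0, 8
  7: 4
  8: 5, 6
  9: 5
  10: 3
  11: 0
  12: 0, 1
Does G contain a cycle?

|V| = 13, |E| = 11, number of components = 2.
Since 11 = 13 - 2, the graph is a forest and contains no cycle.

No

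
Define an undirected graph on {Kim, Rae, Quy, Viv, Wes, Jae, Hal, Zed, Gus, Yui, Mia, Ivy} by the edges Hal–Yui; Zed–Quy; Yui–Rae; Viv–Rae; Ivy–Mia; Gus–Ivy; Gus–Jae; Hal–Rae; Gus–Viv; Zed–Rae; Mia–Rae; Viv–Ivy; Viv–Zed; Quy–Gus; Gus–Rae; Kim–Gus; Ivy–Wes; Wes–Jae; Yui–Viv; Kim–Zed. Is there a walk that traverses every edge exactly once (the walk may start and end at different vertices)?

Degrees: Kim:2, Rae:6, Quy:2, Viv:5, Wes:2, Jae:2, Hal:2, Zed:4, Gus:6, Yui:3, Mia:2, Ivy:4
Odd-degree vertices: Viv, Yui (2 total).
With 2 odd-degree vertices and all edges in one connected piece, an Eulerian trail exists (from Viv to Yui).

Yes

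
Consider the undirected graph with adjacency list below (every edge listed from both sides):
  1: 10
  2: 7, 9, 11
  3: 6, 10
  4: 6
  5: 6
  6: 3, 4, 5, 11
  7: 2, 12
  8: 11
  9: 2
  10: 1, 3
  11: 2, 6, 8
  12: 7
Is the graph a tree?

Yes

The graph has 12 vertices and 11 edges.
Connected and |E| = |V| - 1, which characterizes a tree.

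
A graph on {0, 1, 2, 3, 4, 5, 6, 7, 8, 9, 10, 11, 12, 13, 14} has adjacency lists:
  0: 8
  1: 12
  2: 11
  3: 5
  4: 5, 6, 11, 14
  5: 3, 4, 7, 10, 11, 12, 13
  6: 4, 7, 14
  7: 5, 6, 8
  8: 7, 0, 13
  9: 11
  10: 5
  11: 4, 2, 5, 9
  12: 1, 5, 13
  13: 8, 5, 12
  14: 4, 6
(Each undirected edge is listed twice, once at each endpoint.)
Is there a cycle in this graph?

The graph has 15 vertices, 19 edges, and 1 connected component.
Since 19 > 15 - 1, a cycle must exist; for instance 5-12-13-5.

Yes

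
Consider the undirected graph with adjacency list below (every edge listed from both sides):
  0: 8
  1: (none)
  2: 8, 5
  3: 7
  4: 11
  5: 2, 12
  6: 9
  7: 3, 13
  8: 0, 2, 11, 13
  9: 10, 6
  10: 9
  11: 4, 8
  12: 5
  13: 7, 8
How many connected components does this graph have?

Component: {1}
Component: {6, 9, 10}
Component: {0, 2, 3, 4, 5, 7, 8, 11, 12, 13}

3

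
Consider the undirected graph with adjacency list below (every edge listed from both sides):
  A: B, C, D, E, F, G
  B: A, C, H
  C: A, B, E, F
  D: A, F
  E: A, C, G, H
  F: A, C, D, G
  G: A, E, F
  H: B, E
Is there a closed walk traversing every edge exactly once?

No

Degrees: A:6, B:3, C:4, D:2, E:4, F:4, G:3, H:2
Vertices with odd degree: B, G. An Eulerian circuit requires all degrees even.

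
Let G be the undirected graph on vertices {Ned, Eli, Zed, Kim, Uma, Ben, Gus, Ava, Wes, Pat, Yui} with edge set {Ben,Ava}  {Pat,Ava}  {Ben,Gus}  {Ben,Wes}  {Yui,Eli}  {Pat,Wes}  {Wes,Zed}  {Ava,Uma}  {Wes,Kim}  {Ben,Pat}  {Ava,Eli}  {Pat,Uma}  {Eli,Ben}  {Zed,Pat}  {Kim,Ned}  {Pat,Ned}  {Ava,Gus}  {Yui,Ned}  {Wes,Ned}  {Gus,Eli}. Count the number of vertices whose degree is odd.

4

Degrees: Ned:4, Eli:4, Zed:2, Kim:2, Uma:2, Ben:5, Gus:3, Ava:5, Wes:5, Pat:6, Yui:2
Odd-degree vertices: Ben, Gus, Ava, Wes.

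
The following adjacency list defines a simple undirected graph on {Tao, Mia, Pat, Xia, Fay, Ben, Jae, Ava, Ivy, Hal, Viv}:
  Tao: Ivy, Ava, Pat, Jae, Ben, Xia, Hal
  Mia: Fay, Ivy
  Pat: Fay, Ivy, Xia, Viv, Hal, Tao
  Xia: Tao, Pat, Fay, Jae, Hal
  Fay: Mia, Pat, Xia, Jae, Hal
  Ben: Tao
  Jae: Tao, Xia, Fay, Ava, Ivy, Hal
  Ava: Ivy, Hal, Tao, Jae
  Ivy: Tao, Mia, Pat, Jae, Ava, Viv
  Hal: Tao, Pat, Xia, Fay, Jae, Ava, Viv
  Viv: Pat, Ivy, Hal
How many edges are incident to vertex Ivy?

Neighbors of Ivy: Tao, Mia, Pat, Jae, Ava, Viv.

6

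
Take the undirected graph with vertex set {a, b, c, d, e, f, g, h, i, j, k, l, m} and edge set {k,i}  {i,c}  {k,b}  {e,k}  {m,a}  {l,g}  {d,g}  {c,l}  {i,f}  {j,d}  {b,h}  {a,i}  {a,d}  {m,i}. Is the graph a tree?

No

The graph has 13 vertices and 14 edges.
Connected but with 14 > 12 edges, so it has a cycle and is not a tree.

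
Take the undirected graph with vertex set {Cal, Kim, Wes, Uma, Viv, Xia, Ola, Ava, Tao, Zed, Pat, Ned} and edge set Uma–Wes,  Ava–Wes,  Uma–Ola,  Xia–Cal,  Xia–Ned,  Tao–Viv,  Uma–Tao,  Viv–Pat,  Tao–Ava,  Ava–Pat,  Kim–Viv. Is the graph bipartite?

Color {Uma, Viv, Xia, Ava, Zed} black and {Cal, Kim, Wes, Ola, Tao, Pat, Ned} white. No edge joins two same-colored vertices, so the graph is bipartite.

Yes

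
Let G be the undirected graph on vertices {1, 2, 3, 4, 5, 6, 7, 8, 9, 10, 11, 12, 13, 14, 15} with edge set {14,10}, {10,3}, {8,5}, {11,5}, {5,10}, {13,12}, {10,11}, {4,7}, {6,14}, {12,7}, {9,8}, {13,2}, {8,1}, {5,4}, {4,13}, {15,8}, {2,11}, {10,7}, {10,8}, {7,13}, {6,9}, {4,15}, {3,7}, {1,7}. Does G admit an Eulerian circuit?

No

Degrees: 1:2, 2:2, 3:2, 4:4, 5:4, 6:2, 7:6, 8:5, 9:2, 10:6, 11:3, 12:2, 13:4, 14:2, 15:2
Vertices with odd degree: 8, 11. An Eulerian circuit requires all degrees even.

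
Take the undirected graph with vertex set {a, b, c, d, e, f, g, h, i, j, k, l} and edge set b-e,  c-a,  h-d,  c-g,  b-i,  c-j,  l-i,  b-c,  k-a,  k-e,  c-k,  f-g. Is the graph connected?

Component: {d, h}
Component: {a, b, c, e, f, g, i, j, k, l}
There are 2 separate components, so the graph is not connected.

No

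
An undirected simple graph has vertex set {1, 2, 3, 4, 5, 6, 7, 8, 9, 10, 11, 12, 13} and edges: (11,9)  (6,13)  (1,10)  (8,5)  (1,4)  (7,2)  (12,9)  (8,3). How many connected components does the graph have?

Component: {2, 7}
Component: {6, 13}
Component: {1, 4, 10}
Component: {3, 5, 8}
Component: {9, 11, 12}

5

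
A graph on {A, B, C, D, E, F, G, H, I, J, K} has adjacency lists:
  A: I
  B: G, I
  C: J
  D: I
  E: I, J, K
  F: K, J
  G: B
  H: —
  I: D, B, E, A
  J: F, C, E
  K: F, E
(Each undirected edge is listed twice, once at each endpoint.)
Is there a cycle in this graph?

|V| = 11, |E| = 10, number of components = 2.
Since 10 > 11 - 2, a cycle must exist; for instance E-K-F-J-E.

Yes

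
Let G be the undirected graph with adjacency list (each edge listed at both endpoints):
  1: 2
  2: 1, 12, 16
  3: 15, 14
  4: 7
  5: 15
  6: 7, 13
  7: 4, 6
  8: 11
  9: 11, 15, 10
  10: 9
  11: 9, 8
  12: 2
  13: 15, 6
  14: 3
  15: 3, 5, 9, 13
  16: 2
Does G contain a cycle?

No

|V| = 16, |E| = 14, number of components = 2.
A forest on 16 vertices with 2 components has exactly 14 edges, which matches — so no cycle.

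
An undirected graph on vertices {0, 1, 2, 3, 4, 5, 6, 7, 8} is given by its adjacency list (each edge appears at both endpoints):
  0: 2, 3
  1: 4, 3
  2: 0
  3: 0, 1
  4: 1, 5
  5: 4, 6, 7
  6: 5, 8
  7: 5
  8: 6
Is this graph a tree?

Yes

|V| = 9, |E| = 8.
Connected and |E| = |V| - 1, which characterizes a tree.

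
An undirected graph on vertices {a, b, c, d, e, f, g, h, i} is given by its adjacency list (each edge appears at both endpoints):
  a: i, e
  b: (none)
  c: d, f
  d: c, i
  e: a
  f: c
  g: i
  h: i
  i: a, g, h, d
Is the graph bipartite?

Partition the vertices as {b, c, e, i} vs {a, d, f, g, h}. Each listed edge has one endpoint in each part, so the graph is bipartite.

Yes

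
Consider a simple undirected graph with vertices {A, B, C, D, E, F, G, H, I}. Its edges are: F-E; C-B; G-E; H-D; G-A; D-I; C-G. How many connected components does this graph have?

Component: {D, H, I}
Component: {A, B, C, E, F, G}

2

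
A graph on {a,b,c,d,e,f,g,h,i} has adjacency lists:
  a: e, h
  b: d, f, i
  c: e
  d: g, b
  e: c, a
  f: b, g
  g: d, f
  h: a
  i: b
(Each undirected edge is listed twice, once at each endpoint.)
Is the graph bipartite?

Yes

Color {d, e, f, h, i} black and {a, b, c, g} white. No edge joins two same-colored vertices, so the graph is bipartite.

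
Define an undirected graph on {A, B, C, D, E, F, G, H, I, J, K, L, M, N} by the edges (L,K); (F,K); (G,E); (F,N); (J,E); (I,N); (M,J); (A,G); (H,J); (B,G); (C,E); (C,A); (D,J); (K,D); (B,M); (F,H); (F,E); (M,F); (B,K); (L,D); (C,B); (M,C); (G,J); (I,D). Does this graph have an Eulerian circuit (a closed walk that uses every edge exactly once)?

Degrees: A:2, B:4, C:4, D:4, E:4, F:5, G:4, H:2, I:2, J:5, K:4, L:2, M:4, N:2
F, J have odd degree; an Eulerian circuit needs every degree to be even, so none exists.

No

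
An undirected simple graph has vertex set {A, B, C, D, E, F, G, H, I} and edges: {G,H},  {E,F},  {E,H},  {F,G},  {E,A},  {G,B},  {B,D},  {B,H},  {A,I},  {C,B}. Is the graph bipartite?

No

H-B-G-H is an odd cycle (length 3), and a bipartite graph can contain only even cycles.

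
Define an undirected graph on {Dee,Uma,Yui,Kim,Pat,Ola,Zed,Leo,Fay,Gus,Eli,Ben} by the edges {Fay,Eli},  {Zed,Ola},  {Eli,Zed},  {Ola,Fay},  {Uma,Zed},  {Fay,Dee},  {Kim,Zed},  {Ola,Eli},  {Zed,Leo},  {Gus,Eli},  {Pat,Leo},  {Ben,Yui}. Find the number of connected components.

Component: {Yui, Ben}
Component: {Dee, Uma, Kim, Pat, Ola, Zed, Leo, Fay, Gus, Eli}

2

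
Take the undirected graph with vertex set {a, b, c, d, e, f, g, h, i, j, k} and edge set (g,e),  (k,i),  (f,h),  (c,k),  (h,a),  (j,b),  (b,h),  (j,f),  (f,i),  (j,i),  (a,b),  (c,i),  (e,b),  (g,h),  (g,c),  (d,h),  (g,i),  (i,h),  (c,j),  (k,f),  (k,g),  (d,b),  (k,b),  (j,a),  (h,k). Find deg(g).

5

Neighbors of g: c, e, h, i, k.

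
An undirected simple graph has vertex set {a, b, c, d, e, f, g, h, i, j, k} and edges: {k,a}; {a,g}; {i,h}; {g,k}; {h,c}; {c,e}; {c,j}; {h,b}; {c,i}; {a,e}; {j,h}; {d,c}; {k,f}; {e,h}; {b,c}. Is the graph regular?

No

Degrees: a:3, b:2, c:6, d:1, e:3, f:1, g:2, h:5, i:2, j:2, k:3
Vertex d has degree 1 while c has degree 6, so the graph is not regular.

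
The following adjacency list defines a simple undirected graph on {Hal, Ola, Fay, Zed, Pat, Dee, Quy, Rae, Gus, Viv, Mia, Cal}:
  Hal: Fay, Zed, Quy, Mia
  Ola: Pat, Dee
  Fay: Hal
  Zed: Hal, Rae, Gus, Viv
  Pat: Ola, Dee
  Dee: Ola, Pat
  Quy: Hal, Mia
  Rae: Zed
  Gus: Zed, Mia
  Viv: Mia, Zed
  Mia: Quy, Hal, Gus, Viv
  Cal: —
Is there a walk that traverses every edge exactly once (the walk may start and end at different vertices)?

No

Degrees: Hal:4, Ola:2, Fay:1, Zed:4, Pat:2, Dee:2, Quy:2, Rae:1, Gus:2, Viv:2, Mia:4, Cal:0
Odd-degree vertices: Fay, Rae (2 total).
The edges lie in more than one component, so no single trail can cover them all.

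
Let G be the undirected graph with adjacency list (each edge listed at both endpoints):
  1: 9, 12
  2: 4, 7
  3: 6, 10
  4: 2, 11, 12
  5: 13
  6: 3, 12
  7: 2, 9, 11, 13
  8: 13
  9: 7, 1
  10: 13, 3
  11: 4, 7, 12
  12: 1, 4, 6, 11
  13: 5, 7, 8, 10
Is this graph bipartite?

No

The cycle 11-4-12-11 has length 3, which is odd, so the graph is not bipartite.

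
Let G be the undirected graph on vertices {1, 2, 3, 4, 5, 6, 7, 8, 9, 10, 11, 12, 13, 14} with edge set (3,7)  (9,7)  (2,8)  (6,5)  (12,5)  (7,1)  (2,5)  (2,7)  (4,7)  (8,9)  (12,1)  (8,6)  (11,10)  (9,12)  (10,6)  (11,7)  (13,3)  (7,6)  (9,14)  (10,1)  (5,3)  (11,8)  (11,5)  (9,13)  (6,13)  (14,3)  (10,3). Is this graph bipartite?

The cycle 12-5-11-8-9-12 has length 5, which is odd, so the graph is not bipartite.

No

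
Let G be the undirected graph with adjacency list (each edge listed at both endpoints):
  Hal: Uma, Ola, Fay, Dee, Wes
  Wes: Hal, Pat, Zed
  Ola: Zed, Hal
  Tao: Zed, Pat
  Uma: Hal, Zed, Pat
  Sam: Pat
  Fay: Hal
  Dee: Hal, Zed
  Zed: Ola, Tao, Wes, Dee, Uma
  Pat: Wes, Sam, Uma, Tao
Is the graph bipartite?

A valid 2-coloring puts {Wes, Ola, Tao, Uma, Sam, Fay, Dee} on one side and {Hal, Zed, Pat} on the other; every edge crosses between the two sides.

Yes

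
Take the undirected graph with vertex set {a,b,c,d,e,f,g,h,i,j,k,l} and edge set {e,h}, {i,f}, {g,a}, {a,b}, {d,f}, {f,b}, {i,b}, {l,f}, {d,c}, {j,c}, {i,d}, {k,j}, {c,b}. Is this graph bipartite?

d-i-f-d is an odd cycle (length 3), and a bipartite graph can contain only even cycles.

No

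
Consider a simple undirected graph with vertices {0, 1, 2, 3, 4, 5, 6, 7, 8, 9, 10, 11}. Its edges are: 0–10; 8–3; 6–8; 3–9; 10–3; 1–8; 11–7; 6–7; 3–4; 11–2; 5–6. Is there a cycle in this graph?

The graph has 12 vertices, 11 edges, and 1 connected component.
A forest on 12 vertices with 1 component has exactly 11 edges, which matches — so no cycle.

No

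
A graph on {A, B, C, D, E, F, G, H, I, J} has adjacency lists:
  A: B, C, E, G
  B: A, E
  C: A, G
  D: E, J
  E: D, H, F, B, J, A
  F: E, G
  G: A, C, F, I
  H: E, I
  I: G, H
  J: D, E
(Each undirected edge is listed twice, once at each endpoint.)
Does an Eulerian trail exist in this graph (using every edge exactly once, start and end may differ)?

Yes

Degrees: A:4, B:2, C:2, D:2, E:6, F:2, G:4, H:2, I:2, J:2
Odd-degree vertices: none (0 total).
The non-isolated vertices are connected and exactly 0 have odd degree, so an Eulerian trail exists.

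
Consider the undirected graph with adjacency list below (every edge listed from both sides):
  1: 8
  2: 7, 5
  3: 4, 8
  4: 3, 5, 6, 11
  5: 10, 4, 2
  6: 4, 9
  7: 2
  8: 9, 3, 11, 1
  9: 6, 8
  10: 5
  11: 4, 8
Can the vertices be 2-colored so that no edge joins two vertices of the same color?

4-6-9-8-11-4 is an odd cycle (length 5), and a bipartite graph can contain only even cycles.

No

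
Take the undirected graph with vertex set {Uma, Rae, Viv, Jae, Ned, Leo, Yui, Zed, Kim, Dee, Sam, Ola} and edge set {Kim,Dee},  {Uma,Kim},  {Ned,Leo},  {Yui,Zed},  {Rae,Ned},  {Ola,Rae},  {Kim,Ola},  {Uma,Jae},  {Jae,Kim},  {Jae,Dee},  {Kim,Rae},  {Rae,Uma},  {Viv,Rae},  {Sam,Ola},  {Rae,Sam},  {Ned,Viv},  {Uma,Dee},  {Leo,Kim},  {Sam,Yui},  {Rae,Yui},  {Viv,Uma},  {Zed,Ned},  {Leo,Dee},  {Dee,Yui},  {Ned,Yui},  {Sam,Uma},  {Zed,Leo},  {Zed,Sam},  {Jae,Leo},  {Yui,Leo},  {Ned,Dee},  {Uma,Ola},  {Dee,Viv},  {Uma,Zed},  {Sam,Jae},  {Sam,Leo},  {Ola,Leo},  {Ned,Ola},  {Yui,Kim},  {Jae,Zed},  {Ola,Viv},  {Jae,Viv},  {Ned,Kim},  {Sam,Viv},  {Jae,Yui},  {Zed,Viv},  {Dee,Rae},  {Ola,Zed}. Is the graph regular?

Degrees: Uma:8, Rae:8, Viv:8, Jae:8, Ned:8, Leo:8, Yui:8, Zed:8, Kim:8, Dee:8, Sam:8, Ola:8
All degrees equal 8; the graph is regular.

Yes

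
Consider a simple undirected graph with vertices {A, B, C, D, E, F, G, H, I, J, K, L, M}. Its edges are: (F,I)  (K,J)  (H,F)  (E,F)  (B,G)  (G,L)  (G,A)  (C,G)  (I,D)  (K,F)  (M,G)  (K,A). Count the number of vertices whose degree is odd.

10

Degrees: A:2, B:1, C:1, D:1, E:1, F:4, G:5, H:1, I:2, J:1, K:3, L:1, M:1
Odd-degree vertices: B, C, D, E, G, H, J, K, L, M.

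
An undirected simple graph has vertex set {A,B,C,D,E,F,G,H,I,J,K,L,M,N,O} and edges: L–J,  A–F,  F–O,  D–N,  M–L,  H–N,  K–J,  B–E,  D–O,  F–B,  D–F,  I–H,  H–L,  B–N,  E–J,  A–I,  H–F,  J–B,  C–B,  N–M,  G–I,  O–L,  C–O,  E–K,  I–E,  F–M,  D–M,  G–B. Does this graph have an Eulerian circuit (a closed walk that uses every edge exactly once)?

Yes

Degrees: A:2, B:6, C:2, D:4, E:4, F:6, G:2, H:4, I:4, J:4, K:2, L:4, M:4, N:4, O:4
Every vertex has even degree and the edges form a single connected piece, so an Eulerian circuit exists.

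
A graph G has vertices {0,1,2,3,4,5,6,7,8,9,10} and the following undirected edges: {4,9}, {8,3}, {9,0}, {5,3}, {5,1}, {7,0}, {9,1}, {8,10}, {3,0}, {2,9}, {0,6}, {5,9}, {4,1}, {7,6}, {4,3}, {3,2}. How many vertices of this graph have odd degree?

Degrees: 0:4, 1:3, 2:2, 3:5, 4:3, 5:3, 6:2, 7:2, 8:2, 9:5, 10:1
Odd-degree vertices: 1, 3, 4, 5, 9, 10.

6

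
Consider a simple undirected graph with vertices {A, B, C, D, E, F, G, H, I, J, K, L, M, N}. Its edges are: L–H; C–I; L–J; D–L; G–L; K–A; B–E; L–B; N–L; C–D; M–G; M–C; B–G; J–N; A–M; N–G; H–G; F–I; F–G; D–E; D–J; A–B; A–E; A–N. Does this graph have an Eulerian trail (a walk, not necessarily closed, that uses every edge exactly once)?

Degrees: A:5, B:4, C:3, D:4, E:3, F:2, G:6, H:2, I:2, J:3, K:1, L:6, M:3, N:4
Odd-degree vertices: A, C, E, J, K, M (6 total).
With 6 odd-degree vertices (more than two), no single trail can use every edge.

No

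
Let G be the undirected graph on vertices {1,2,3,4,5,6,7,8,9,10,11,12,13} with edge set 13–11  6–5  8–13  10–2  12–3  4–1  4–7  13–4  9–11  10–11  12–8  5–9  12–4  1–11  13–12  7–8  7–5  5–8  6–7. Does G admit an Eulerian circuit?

Degrees: 1:2, 2:1, 3:1, 4:4, 5:4, 6:2, 7:4, 8:4, 9:2, 10:2, 11:4, 12:4, 13:4
2, 3 have odd degree; an Eulerian circuit needs every degree to be even, so none exists.

No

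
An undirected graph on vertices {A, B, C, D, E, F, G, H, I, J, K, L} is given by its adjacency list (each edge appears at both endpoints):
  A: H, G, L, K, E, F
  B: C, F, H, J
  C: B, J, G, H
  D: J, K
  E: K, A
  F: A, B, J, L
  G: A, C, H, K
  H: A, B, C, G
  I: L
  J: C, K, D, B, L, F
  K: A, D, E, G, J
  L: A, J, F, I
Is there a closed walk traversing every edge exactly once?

Degrees: A:6, B:4, C:4, D:2, E:2, F:4, G:4, H:4, I:1, J:6, K:5, L:4
Vertices with odd degree: I, K. An Eulerian circuit requires all degrees even.

No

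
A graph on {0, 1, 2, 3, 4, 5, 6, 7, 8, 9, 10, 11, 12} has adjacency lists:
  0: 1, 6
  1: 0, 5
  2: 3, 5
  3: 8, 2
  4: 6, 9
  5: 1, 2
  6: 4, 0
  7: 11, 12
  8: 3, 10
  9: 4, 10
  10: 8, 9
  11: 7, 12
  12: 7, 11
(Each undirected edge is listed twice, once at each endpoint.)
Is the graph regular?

Yes

Degrees: 0:2, 1:2, 2:2, 3:2, 4:2, 5:2, 6:2, 7:2, 8:2, 9:2, 10:2, 11:2, 12:2
Every vertex has degree 2, so the graph is 2-regular.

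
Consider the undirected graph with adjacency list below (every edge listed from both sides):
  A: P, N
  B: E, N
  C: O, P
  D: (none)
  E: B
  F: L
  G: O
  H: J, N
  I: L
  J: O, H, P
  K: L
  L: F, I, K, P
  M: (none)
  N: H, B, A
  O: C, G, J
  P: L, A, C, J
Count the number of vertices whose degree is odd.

8

Degrees: A:2, B:2, C:2, D:0, E:1, F:1, G:1, H:2, I:1, J:3, K:1, L:4, M:0, N:3, O:3, P:4
Odd-degree vertices: E, F, G, I, J, K, N, O.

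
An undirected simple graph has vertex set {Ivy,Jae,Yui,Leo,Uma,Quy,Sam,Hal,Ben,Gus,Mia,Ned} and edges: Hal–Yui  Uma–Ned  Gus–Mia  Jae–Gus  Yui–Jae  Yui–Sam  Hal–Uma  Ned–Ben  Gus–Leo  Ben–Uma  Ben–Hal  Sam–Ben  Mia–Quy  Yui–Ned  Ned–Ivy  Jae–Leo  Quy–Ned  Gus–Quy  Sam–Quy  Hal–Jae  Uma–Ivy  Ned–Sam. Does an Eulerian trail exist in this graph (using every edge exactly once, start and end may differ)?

Yes

Degrees: Ivy:2, Jae:4, Yui:4, Leo:2, Uma:4, Quy:4, Sam:4, Hal:4, Ben:4, Gus:4, Mia:2, Ned:6
Odd-degree vertices: none (0 total).
The non-isolated vertices are connected and exactly 0 have odd degree, so an Eulerian trail exists.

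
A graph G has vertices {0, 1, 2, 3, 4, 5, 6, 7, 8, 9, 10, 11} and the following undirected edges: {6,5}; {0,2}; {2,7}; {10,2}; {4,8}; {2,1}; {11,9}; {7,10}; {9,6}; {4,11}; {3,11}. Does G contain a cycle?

Yes

The graph has 12 vertices, 11 edges, and 2 connected components.
One cycle is 2-10-7-2.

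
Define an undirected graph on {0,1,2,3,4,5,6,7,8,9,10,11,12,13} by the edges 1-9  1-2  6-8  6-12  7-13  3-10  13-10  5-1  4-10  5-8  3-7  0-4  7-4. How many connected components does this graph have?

3

Component: {11}
Component: {0, 3, 4, 7, 10, 13}
Component: {1, 2, 5, 6, 8, 9, 12}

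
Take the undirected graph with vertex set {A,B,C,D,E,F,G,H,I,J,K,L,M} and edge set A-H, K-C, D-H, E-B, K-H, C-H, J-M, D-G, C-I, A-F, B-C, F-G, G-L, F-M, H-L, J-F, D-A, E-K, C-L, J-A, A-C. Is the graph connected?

Yes

Starting from A and exploring outward reaches every vertex (A, C, D, H, F, J, B, I, K, L, G, M, E); the graph is connected.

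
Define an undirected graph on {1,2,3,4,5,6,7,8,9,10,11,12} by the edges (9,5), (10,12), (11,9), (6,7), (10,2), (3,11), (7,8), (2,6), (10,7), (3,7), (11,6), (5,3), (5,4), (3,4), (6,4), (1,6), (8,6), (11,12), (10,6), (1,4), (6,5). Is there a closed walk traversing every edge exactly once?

Degrees: 1:2, 2:2, 3:4, 4:4, 5:4, 6:8, 7:4, 8:2, 9:2, 10:4, 11:4, 12:2
Every vertex has even degree and the edges form a single connected piece, so an Eulerian circuit exists.

Yes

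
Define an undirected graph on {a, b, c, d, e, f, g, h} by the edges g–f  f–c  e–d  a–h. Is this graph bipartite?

A valid 2-coloring puts {b, e, f, h} on one side and {a, c, d, g} on the other; every edge crosses between the two sides.

Yes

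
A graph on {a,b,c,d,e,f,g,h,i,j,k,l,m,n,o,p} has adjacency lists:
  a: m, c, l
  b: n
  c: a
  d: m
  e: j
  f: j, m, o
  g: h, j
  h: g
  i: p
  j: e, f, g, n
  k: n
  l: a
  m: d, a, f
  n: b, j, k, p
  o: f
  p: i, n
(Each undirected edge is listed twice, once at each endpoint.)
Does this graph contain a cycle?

No

The graph has 16 vertices, 15 edges, and 1 connected component.
Since 15 = 16 - 1, the graph is a forest and contains no cycle.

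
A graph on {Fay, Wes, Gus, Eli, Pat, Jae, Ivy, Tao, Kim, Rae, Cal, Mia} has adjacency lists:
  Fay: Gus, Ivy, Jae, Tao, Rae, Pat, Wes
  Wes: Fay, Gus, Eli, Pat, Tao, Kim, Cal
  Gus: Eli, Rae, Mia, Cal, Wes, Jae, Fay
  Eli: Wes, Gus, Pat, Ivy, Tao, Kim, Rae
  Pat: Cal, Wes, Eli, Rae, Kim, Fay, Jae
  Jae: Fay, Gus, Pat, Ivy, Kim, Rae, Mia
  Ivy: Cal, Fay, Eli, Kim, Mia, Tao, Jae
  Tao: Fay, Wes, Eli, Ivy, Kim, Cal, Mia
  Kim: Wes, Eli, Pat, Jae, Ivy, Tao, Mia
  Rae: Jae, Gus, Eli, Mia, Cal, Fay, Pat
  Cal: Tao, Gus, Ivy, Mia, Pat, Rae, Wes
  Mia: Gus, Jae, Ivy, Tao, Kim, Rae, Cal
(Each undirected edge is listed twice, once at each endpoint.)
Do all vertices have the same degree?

Degrees: Fay:7, Wes:7, Gus:7, Eli:7, Pat:7, Jae:7, Ivy:7, Tao:7, Kim:7, Rae:7, Cal:7, Mia:7
All degrees equal 7; the graph is regular.

Yes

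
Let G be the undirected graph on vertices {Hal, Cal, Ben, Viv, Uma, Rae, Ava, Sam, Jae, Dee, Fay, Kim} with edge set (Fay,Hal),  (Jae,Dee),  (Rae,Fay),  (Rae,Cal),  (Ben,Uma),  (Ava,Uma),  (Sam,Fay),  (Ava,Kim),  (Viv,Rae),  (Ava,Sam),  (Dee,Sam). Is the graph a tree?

|V| = 12, |E| = 11.
Connected and |E| = |V| - 1, which characterizes a tree.

Yes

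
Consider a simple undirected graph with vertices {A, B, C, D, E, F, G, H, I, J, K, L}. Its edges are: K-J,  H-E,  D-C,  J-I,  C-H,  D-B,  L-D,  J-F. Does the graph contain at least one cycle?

No

The graph has 12 vertices, 8 edges, and 4 connected components.
Since 8 = 12 - 4, the graph is a forest and contains no cycle.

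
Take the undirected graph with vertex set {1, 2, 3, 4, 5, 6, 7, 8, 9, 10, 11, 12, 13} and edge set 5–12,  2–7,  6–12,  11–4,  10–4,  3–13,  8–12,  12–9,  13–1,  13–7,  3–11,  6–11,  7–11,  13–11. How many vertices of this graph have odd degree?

Degrees: 1:1, 2:1, 3:2, 4:2, 5:1, 6:2, 7:3, 8:1, 9:1, 10:1, 11:5, 12:4, 13:4
Odd-degree vertices: 1, 2, 5, 7, 8, 9, 10, 11.

8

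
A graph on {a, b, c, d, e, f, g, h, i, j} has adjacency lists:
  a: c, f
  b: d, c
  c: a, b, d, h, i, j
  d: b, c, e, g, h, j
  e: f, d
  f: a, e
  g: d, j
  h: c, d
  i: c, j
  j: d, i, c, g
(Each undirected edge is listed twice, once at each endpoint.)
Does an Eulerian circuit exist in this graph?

Yes

Degrees: a:2, b:2, c:6, d:6, e:2, f:2, g:2, h:2, i:2, j:4
Every vertex has even degree and the edges form a single connected piece, so an Eulerian circuit exists.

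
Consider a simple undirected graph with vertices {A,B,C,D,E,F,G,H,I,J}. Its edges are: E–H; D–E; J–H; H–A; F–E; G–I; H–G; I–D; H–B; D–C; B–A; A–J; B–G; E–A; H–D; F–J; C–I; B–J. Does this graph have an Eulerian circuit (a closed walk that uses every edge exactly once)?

Degrees: A:4, B:4, C:2, D:4, E:4, F:2, G:3, H:6, I:3, J:4
G, I have odd degree; an Eulerian circuit needs every degree to be even, so none exists.

No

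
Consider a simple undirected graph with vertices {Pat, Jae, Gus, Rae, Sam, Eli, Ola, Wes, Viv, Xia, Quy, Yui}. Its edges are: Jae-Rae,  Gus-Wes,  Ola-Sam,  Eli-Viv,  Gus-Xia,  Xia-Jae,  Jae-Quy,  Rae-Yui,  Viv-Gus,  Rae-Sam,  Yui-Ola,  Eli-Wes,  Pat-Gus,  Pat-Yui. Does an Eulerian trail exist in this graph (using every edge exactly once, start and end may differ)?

No

Degrees: Pat:2, Jae:3, Gus:4, Rae:3, Sam:2, Eli:2, Ola:2, Wes:2, Viv:2, Xia:2, Quy:1, Yui:3
Odd-degree vertices: Jae, Rae, Quy, Yui (4 total).
An Eulerian trail requires 0 or 2 odd-degree vertices; here there are 4.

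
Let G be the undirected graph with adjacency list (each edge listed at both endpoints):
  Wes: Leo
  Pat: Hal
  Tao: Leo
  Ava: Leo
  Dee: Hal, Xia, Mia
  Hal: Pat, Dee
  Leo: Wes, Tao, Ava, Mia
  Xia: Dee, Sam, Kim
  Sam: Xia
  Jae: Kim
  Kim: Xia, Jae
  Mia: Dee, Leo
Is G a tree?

Yes

The graph has 12 vertices and 11 edges.
It is connected with exactly 11 edges, hence acyclic — it is a tree.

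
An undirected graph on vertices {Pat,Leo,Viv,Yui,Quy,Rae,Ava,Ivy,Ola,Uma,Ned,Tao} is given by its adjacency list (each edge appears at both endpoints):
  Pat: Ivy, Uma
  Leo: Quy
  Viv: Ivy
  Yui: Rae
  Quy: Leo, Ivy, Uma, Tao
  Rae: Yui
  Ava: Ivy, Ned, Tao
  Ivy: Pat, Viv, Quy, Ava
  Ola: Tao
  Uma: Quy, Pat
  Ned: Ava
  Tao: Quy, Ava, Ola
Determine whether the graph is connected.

Component: {Yui, Rae}
Component: {Pat, Leo, Viv, Quy, Ava, Ivy, Ola, Uma, Ned, Tao}
No edge joins these 2 groups, so the graph is disconnected.

No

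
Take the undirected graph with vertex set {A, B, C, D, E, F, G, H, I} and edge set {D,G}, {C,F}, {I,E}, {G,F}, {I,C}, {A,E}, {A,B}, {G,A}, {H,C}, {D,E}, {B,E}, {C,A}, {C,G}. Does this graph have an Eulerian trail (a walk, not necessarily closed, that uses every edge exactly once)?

Degrees: A:4, B:2, C:5, D:2, E:4, F:2, G:4, H:1, I:2
Odd-degree vertices: C, H (2 total).
The non-isolated vertices are connected and exactly 2 have odd degree, so an Eulerian trail exists (from C to H).

Yes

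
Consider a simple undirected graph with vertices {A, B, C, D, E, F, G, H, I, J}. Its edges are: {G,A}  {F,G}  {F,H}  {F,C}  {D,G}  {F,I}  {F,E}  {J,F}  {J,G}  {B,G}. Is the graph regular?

Degrees: A:1, B:1, C:1, D:1, E:1, F:6, G:5, H:1, I:1, J:2
Degrees are not all equal (e.g. deg(A)=1 but deg(F)=6); not regular.

No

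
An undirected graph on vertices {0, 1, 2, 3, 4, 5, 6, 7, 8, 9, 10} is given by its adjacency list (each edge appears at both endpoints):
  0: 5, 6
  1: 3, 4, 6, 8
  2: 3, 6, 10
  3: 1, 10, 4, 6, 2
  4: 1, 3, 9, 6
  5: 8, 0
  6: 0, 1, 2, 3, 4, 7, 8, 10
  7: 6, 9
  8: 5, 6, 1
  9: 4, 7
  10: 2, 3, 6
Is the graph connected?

A breadth-first search from 0 visits 0, 6, 5, 7, 3, 4, 10, 1, 2, 8, 9 — all 11 vertices — so the graph is connected.

Yes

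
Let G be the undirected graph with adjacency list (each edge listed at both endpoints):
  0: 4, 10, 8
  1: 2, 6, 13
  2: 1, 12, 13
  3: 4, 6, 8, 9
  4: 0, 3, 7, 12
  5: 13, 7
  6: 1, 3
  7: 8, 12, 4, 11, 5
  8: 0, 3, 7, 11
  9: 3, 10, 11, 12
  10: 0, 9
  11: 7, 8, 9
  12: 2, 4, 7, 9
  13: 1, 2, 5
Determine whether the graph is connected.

Starting from 0 and exploring outward reaches every vertex (0, 4, 10, 8, 12, 7, 3, 9, 11, 2, 5, 6, 1, 13); the graph is connected.

Yes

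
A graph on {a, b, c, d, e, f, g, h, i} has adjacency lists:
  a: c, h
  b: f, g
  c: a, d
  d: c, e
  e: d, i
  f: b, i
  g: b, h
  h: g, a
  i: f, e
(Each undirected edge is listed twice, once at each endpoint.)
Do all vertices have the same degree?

Degrees: a:2, b:2, c:2, d:2, e:2, f:2, g:2, h:2, i:2
All degrees equal 2; the graph is regular.

Yes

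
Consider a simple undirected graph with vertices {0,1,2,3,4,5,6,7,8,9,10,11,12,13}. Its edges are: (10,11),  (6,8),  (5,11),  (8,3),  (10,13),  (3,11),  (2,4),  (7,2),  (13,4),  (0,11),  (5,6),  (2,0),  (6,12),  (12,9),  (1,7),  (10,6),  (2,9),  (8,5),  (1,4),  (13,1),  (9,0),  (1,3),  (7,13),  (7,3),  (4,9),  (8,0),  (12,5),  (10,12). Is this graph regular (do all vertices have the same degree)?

Yes

Degrees: 0:4, 1:4, 2:4, 3:4, 4:4, 5:4, 6:4, 7:4, 8:4, 9:4, 10:4, 11:4, 12:4, 13:4
All degrees equal 4; the graph is regular.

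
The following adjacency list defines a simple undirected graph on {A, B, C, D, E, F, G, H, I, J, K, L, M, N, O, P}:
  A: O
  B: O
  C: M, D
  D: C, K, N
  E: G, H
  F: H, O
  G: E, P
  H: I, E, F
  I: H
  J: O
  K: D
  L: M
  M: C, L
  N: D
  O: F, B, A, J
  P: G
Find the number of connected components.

Component: {C, D, K, L, M, N}
Component: {A, B, E, F, G, H, I, J, O, P}

2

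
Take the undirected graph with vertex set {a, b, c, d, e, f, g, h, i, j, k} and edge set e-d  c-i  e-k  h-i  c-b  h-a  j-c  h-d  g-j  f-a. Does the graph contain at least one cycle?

|V| = 11, |E| = 10, number of components = 1.
A forest on 11 vertices with 1 component has exactly 10 edges, which matches — so no cycle.

No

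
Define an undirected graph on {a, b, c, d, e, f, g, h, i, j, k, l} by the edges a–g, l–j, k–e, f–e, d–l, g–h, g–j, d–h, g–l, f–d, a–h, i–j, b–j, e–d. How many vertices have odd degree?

6

Degrees: a:2, b:1, c:0, d:4, e:3, f:2, g:4, h:3, i:1, j:4, k:1, l:3
Odd-degree vertices: b, e, h, i, k, l.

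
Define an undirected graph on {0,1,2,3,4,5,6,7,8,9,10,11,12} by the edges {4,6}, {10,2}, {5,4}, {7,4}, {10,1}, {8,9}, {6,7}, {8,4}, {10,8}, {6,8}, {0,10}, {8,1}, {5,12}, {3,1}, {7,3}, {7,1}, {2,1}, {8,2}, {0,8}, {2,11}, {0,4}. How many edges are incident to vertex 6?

3

Neighbors of 6: 4, 7, 8.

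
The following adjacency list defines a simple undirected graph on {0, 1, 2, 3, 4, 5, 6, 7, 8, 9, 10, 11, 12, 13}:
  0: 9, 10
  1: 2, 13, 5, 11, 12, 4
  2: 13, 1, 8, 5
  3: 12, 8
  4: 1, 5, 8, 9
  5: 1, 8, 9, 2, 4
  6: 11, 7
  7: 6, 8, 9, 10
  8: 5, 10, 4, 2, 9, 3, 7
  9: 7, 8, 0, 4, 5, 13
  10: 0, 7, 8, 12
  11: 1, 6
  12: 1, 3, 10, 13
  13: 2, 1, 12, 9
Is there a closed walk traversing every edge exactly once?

No

Degrees: 0:2, 1:6, 2:4, 3:2, 4:4, 5:5, 6:2, 7:4, 8:7, 9:6, 10:4, 11:2, 12:4, 13:4
Vertices with odd degree: 5, 8. An Eulerian circuit requires all degrees even.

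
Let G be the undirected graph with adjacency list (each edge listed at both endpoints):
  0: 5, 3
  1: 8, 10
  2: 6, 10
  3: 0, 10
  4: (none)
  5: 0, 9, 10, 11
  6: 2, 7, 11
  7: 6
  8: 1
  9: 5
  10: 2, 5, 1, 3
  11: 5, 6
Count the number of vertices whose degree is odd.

Degrees: 0:2, 1:2, 2:2, 3:2, 4:0, 5:4, 6:3, 7:1, 8:1, 9:1, 10:4, 11:2
Odd-degree vertices: 6, 7, 8, 9.

4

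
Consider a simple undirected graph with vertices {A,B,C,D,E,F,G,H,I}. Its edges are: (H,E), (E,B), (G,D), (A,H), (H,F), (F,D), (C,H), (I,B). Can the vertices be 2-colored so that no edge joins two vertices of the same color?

Color {B, D, H} black and {A, C, E, F, G, I} white. No edge joins two same-colored vertices, so the graph is bipartite.

Yes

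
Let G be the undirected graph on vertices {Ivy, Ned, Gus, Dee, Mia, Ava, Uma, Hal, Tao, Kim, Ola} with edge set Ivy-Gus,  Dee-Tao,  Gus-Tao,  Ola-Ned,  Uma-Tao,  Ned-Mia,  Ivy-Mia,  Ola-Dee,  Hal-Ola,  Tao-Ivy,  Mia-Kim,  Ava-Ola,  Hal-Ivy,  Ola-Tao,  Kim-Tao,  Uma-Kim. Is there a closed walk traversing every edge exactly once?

No

Degrees: Ivy:4, Ned:2, Gus:2, Dee:2, Mia:3, Ava:1, Uma:2, Hal:2, Tao:6, Kim:3, Ola:5
Mia, Ava, Kim, Ola have odd degree; an Eulerian circuit needs every degree to be even, so none exists.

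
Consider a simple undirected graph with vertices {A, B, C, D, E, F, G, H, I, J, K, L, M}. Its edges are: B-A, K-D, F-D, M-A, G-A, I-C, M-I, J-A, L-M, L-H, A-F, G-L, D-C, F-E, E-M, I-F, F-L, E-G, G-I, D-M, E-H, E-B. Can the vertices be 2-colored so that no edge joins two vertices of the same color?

A valid 2-coloring puts {B, C, F, G, H, J, K, M} on one side and {A, D, E, I, L} on the other; every edge crosses between the two sides.

Yes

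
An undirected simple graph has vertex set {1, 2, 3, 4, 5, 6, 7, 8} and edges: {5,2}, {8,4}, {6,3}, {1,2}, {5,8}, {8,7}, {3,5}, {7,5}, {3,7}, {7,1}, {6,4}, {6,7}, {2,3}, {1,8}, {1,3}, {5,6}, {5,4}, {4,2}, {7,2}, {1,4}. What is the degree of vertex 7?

Neighbors of 7: 1, 2, 3, 5, 6, 8.

6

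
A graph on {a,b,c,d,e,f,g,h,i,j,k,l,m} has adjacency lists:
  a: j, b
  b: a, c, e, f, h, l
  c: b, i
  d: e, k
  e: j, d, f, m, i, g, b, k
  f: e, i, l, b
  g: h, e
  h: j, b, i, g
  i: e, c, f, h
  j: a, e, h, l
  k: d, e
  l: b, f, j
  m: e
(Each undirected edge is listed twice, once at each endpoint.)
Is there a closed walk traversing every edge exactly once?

No

Degrees: a:2, b:6, c:2, d:2, e:8, f:4, g:2, h:4, i:4, j:4, k:2, l:3, m:1
l, m have odd degree; an Eulerian circuit needs every degree to be even, so none exists.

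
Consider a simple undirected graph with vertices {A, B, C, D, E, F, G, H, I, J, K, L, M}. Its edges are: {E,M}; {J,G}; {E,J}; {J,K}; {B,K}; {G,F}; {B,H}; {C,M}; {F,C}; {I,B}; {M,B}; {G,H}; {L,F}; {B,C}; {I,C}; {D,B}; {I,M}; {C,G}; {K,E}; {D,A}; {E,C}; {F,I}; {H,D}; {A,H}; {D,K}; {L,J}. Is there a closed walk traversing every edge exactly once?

Yes

Degrees: A:2, B:6, C:6, D:4, E:4, F:4, G:4, H:4, I:4, J:4, K:4, L:2, M:4
All degrees are even and the non-isolated vertices are connected — an Eulerian circuit exists.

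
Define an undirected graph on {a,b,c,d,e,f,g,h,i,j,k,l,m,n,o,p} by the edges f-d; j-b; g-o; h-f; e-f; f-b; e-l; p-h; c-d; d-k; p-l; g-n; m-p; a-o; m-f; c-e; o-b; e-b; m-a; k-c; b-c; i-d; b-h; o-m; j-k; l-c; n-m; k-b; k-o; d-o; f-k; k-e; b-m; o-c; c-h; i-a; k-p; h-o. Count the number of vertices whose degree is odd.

6

Degrees: a:3, b:8, c:7, d:5, e:5, f:6, g:2, h:5, i:2, j:2, k:8, l:3, m:6, n:2, o:8, p:4
Odd-degree vertices: a, c, d, e, h, l.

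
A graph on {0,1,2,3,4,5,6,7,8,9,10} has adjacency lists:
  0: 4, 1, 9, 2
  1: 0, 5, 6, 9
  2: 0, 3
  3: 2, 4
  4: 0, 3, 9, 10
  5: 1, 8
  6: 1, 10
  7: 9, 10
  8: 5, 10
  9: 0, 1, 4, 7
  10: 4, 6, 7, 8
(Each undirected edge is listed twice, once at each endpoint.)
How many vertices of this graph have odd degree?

Degrees: 0:4, 1:4, 2:2, 3:2, 4:4, 5:2, 6:2, 7:2, 8:2, 9:4, 10:4
Odd-degree vertices: none.

0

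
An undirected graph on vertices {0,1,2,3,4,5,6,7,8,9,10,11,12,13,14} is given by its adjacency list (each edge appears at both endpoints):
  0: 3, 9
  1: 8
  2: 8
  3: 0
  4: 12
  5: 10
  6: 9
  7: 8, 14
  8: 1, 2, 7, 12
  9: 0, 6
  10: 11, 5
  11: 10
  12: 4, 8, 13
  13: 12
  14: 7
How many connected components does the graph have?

3

Component: {5, 10, 11}
Component: {0, 3, 6, 9}
Component: {1, 2, 4, 7, 8, 12, 13, 14}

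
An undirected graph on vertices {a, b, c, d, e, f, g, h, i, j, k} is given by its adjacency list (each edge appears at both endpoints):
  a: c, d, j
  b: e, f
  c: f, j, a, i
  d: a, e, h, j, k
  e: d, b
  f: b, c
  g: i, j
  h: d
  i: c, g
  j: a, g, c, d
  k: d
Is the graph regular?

No

Degrees: a:3, b:2, c:4, d:5, e:2, f:2, g:2, h:1, i:2, j:4, k:1
Vertex h has degree 1 while d has degree 5, so the graph is not regular.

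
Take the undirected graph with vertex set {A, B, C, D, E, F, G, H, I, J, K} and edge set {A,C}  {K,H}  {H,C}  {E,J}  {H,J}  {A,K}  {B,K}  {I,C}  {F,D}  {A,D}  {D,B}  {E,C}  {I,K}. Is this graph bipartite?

Yes

Partition the vertices as {C, D, G, J, K} vs {A, B, E, F, H, I}. Each listed edge has one endpoint in each part, so the graph is bipartite.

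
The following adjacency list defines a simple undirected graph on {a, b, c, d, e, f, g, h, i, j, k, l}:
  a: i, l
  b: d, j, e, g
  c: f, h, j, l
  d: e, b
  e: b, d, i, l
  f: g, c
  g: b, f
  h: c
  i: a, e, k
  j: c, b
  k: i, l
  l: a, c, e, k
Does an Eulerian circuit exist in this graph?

Degrees: a:2, b:4, c:4, d:2, e:4, f:2, g:2, h:1, i:3, j:2, k:2, l:4
h, i have odd degree; an Eulerian circuit needs every degree to be even, so none exists.

No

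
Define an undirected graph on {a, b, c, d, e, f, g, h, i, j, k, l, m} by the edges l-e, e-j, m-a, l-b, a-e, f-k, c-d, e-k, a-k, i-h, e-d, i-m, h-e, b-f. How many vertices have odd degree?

4

Degrees: a:3, b:2, c:1, d:2, e:6, f:2, g:0, h:2, i:2, j:1, k:3, l:2, m:2
Odd-degree vertices: a, c, j, k.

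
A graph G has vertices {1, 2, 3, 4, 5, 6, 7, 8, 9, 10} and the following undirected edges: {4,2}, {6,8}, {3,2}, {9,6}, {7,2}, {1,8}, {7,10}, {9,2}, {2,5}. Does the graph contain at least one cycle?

The graph has 10 vertices, 9 edges, and 1 connected component.
A forest on 10 vertices with 1 component has exactly 9 edges, which matches — so no cycle.

No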